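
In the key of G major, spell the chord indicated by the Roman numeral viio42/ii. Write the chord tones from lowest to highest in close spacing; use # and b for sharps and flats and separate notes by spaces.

The slash marks an applied leading-tone chord: viio of ii. In G major, ii is A, so the leading tone to it is G#, a half step below.
Building a fully diminished seventh chord on G# gives G#-B-D-F.
With the 42 figure the chord is in third inversion; from the bass F upward in close position it reads F-G#-B-D.

F G# B D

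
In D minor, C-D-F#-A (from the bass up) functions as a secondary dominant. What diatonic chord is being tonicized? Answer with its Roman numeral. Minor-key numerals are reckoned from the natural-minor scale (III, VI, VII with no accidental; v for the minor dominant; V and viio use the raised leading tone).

iv

The chord is a dominant seventh chord on D.
A dominant resolves down a perfect fifth: D → G. In D minor, G is scale degree 4, i.e. iv.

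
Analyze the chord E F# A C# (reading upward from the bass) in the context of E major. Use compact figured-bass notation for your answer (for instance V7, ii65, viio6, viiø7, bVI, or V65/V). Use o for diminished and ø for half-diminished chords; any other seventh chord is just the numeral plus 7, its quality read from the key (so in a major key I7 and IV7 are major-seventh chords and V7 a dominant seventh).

The pitches F#-A-C#-E form a minor seventh chord rooted on F#.
In E major, F# is the supertonic; the diatonic minor seventh chord there is ii7.
With E in the bass the chord is in third inversion, so the figured bass is 42.

ii42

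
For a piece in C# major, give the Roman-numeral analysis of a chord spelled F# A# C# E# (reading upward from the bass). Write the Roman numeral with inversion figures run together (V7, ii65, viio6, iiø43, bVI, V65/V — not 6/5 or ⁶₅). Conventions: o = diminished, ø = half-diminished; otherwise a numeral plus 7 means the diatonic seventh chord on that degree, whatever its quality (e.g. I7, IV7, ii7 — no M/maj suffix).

IV7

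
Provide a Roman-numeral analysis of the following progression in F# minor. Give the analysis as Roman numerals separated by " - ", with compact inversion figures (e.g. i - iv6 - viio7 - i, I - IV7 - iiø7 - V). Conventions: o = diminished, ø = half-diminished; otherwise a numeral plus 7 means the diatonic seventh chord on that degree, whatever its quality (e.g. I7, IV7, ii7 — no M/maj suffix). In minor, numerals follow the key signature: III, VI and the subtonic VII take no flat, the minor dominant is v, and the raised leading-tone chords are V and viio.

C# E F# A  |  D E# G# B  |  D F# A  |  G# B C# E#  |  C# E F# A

i43 - viio42 - VI - V43 - i43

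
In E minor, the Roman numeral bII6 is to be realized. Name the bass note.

A

bII in E minor has root F; the chord is F-A-C.
The figure 6 means first inversion — the third is in the bass.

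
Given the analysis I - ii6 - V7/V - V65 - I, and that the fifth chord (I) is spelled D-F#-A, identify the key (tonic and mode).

D major

The anchor chord is a major triad on D, labeled I.
If D is scale degree 1 and the mode makes that degree carry a major triad, the tonic is D and the mode is major.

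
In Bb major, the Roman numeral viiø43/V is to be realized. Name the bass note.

Bb

The applied chord viiø43/V is rooted on E: E-G-Bb-D.
The figure 43 means second inversion — the fifth is in the bass.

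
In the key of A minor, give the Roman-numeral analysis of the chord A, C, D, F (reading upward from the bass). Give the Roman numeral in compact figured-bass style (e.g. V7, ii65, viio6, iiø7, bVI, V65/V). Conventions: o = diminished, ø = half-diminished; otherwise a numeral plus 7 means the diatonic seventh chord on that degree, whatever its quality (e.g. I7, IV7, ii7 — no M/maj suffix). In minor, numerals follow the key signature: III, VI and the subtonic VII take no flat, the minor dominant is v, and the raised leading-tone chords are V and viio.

Stacked in thirds the chord is D-F-A-C: a minor seventh chord on D.
In A minor, D is the subdominant; the diatonic minor seventh chord there is iv7.
With A in the bass the chord is in second inversion, so the figured bass is 43.

iv43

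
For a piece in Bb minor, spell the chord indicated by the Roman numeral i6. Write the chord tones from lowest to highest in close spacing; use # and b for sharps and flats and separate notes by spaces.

The numeral's case and figure indicate a minor triad. In Bb minor its root, scale degree 1, is Bb.
Stacking thirds from Bb gives Bb-Db-F.
With the 6 figure the chord is in first inversion; from the bass Db upward in close position it reads Db-F-Bb.

Db F Bb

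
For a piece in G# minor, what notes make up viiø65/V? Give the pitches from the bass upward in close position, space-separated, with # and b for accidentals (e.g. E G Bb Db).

E# G# B# C##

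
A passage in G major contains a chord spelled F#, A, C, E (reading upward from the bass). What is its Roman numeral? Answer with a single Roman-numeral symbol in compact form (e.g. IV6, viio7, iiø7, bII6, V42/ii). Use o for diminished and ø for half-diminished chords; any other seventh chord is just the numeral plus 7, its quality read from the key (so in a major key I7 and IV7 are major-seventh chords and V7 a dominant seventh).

viiø7

The pitches F#-A-C-E form a half-diminished seventh chord rooted on F#.
In G major, F# is the leading tone; the diatonic half-diminished seventh chord there is viiø7.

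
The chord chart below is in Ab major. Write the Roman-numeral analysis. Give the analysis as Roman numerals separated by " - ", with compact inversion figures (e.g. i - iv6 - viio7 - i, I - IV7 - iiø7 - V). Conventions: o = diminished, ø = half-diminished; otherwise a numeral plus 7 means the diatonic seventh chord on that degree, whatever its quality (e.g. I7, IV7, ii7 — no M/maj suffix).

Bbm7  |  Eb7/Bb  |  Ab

Bbm7: root Bb is the supertonic; minor seventh chord there is ii7.
Eb7/Bb: dominant seventh chord on Eb = scale degree 5 → V43.
Ab: root Ab is the tonic; major triad there is I.

ii7 - V43 - I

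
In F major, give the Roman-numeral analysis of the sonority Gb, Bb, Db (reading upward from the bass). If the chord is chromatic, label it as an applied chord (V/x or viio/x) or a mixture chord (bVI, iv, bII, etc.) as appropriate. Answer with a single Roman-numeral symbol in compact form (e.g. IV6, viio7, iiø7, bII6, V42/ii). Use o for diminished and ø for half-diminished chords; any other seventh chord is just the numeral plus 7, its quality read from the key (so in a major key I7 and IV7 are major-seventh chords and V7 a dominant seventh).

The pitches Gb-Bb-Db form a major triad rooted on Gb.
Gb is the lowered second degree of F major (diatonic 2 would be G). This is the Neapolitan chord — a major triad on the lowered second degree.

bII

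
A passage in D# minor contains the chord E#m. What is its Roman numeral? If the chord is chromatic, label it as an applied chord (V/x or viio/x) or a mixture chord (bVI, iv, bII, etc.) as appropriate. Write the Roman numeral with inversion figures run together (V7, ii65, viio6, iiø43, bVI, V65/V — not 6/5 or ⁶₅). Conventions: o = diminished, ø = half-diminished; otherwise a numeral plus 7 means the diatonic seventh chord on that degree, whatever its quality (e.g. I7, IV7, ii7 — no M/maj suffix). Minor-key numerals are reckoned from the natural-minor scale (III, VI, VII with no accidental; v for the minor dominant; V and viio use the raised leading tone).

Stacked in thirds the chord is E#-G#-B#: a minor triad on E#.
E# is the second degree of D# minor. This is the minor supertonic, borrowed from the parallel major (the Dorian ii).

ii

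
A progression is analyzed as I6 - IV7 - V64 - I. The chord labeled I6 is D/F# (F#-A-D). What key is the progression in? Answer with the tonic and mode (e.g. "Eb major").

D major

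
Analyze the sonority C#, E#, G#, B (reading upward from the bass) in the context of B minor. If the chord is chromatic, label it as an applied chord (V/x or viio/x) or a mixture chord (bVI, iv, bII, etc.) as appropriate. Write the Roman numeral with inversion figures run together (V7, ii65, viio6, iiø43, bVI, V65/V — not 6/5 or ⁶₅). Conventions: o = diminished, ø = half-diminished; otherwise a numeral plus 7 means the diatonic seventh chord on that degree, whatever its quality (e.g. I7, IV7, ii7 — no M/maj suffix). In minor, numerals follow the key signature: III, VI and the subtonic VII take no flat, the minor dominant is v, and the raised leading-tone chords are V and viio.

V7/V

Stacked in thirds the chord is C#-E#-G#-B: a dominant seventh chord on C#.
C# is not a diatonic chord root with this quality in B minor, but it lies a perfect fifth above F# (V), so the chord functions as an applied dominant of V.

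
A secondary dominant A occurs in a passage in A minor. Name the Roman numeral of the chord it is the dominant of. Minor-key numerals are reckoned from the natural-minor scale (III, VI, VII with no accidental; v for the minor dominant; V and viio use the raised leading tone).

iv

The chord is a major triad on A.
A dominant resolves down a perfect fifth: A → D. In A minor, D is scale degree 4, i.e. iv.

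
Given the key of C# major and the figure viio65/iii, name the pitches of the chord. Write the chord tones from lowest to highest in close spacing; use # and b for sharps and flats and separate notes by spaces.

viio65/iii is a secondary leading-tone chord. The target iii is E# in C# major; the applied chord is rooted a semitone below, on D##.
Building a fully diminished seventh chord on D## gives D##-F##-A#-C#.
The figured bass 65 indicates first inversion, placing the third (F##) in the bass: F##-A#-C#-D##.

F## A# C# D##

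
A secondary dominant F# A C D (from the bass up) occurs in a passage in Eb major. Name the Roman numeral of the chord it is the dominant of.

iii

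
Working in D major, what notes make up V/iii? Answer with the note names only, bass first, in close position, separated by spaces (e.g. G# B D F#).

C# E# G#

The slash means an applied dominant: we want the dominant of iii. In D major, iii is F# minor, and its dominant is built on C#.
Building a major triad on C# gives C#-E#-G#.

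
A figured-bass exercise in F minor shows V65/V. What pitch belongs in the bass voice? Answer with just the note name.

The applied chord V65/V is rooted on G: G-B-D-F.
The figure 65 means first inversion — the third is in the bass.

B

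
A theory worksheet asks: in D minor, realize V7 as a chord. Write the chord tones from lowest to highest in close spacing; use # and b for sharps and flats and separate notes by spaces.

A C# E G

In D minor, scale degree 5 is A. The dominant is major (leading tone raised), so V is a dominant seventh chord.
That chord is spelled A-C#-E-G.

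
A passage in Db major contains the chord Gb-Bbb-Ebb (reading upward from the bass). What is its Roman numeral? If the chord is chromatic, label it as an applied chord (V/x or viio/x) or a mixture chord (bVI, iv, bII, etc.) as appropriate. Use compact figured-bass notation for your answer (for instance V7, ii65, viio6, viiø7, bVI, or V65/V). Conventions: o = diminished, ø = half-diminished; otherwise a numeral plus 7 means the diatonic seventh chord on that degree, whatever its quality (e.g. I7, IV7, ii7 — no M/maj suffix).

bII6

The pitches Ebb-Gb-Bbb form a major triad rooted on Ebb.
Ebb is the lowered second degree of Db major (diatonic 2 would be Eb). This is the Neapolitan sixth — a major triad on the lowered second degree, here in its customary first inversion.
With Gb in the bass the chord is in first inversion, so the figured bass is 6.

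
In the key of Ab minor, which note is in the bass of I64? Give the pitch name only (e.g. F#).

I in Ab minor has root Ab; the chord is Ab-C-Eb.
The figure 64 means second inversion — the fifth is in the bass.

Eb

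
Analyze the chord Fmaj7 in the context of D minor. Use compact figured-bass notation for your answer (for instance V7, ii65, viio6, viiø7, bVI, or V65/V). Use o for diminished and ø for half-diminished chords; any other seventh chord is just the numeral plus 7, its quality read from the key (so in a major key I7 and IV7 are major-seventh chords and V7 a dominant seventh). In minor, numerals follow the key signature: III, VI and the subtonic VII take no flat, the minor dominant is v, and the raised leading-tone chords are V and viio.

The pitches F-A-C-E form a major seventh chord rooted on F.
F is scale degree 3 in D minor, and a major seventh chord on that degree is written III7.

III7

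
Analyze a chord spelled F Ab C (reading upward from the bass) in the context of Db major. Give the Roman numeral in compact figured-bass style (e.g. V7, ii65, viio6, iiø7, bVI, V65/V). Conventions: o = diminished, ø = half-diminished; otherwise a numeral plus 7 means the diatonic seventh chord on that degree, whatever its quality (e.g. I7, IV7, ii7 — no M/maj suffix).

iii

Stacked in thirds the chord is F-Ab-C: a minor triad on F.
F is scale degree 3 in Db major, and a minor triad on that degree is written iii.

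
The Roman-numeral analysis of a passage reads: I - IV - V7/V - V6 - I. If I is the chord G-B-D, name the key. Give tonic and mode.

G major

I is given as G-B-D — a major triad with root G.
If G is scale degree 1 and the mode makes that degree carry a major triad, the tonic is G and the mode is major.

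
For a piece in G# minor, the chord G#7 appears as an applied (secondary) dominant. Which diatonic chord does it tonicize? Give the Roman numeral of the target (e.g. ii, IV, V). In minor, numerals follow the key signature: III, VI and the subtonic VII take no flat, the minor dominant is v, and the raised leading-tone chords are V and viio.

The chord is a dominant seventh chord on G#.
A dominant resolves down a perfect fifth: G# → C#. In G# minor, C# is scale degree 4, i.e. iv.

iv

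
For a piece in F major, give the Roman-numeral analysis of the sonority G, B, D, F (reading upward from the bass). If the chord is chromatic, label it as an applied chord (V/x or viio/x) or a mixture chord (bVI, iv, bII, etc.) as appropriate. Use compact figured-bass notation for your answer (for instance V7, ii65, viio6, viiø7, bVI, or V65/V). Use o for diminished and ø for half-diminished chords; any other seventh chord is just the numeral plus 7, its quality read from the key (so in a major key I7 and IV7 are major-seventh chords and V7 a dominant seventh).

V7/V

Stacked in thirds the chord is G-B-D-F: a dominant seventh chord on G.
G is not a diatonic chord root with this quality in F major, but it lies a perfect fifth above C (V), so the chord functions as an applied dominant of V.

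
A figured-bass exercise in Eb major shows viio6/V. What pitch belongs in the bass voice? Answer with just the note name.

C

The applied chord viio6/V is rooted on A: A-C-Eb.
The figure 6 means first inversion — the third is in the bass.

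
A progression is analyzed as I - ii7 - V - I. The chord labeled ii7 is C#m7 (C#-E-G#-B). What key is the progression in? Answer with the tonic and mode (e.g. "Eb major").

B major

The chord C#m7 is a minor seventh chord rooted on C#; its label is ii7.
If C# is scale degree 2 and the mode makes that degree carry a minor seventh chord, the tonic is B and the mode is major.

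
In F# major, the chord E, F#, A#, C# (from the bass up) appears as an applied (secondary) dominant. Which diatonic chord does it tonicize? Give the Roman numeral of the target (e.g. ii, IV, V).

The chord is a dominant seventh chord on F#.
A dominant resolves down a perfect fifth: F# → B. In F# major, B is scale degree 4, i.e. IV.

IV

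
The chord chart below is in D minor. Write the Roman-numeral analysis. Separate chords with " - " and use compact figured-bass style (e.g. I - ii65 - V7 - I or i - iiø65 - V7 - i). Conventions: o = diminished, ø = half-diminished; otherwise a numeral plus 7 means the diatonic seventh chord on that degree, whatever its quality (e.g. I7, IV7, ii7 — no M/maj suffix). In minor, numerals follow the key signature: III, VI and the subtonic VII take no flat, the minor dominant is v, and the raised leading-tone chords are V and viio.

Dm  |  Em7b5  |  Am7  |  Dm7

i - iiø7 - v7 - i7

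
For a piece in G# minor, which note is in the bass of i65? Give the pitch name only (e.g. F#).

i in G# minor has root G#; the chord is G#-B-D#-F#.
The figure 65 means first inversion — the third is in the bass.

B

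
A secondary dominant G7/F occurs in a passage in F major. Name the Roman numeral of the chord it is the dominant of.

V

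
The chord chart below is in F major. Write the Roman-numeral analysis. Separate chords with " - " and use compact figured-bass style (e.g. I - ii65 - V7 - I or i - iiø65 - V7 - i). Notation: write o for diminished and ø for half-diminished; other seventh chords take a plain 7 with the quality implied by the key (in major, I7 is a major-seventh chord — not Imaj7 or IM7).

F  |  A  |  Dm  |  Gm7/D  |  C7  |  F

I - V/vi - vi - ii43 - V7 - I

F: major triad on F = scale degree 1 → I.
A: a major triad on A, the applied dominant of vi → V/vi.
Dm: root D is the submediant; minor triad there is vi.
Gm7/D: minor seventh chord on G = scale degree 2 → ii43.
C7 has root C, degree 5 in F major, so V7.
F has root F, degree 1 in F major, so I.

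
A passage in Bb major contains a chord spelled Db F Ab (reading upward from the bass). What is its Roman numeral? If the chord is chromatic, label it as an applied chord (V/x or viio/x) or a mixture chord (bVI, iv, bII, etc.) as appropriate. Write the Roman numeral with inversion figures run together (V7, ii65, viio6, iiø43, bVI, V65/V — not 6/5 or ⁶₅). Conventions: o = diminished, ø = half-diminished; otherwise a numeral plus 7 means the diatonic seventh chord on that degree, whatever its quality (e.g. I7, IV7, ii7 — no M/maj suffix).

The pitches Db-F-Ab form a major triad rooted on Db.
Db is the lowered third degree of Bb major (diatonic 3 would be D). This is a major triad on the lowered third degree, borrowed from the parallel minor.

bIII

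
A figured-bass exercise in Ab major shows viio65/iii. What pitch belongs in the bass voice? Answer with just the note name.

The applied chord viio65/iii is rooted on B: B-D-F-Ab.
The figure 65 means first inversion — the third is in the bass.

D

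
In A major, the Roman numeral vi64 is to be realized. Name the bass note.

vi in A major has root F#; the chord is F#-A-C#.
The figure 64 means second inversion — the fifth is in the bass.

C#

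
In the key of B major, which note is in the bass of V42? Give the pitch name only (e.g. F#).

V in B major has root F#; the chord is F#-A#-C#-E.
The figure 42 means third inversion — the seventh is in the bass.

E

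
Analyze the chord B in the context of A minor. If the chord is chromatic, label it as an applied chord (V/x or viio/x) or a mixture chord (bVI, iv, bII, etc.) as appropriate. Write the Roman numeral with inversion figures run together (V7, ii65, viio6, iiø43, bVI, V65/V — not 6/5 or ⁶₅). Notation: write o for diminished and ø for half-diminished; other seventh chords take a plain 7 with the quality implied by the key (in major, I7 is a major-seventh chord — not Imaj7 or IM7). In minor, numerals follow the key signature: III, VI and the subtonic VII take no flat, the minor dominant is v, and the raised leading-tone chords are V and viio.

V/V

The pitches B-D#-F# form a major triad rooted on B.
B is not a diatonic chord root with this quality in A minor, but it lies a perfect fifth above E (V), so the chord functions as an applied dominant of V.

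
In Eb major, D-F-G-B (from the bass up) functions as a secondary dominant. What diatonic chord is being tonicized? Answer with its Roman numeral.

vi

The chord is a dominant seventh chord on G.
A dominant resolves down a perfect fifth: G → C. In Eb major, C is scale degree 6, i.e. vi.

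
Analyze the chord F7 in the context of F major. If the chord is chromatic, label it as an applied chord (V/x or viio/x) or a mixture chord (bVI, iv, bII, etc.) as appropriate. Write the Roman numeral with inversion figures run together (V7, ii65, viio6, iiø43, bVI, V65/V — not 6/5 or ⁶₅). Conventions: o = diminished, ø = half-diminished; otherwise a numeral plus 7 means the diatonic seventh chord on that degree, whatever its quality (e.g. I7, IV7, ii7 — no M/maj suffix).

V7/IV

Stacked in thirds the chord is F-A-C-Eb: a dominant seventh chord on F.
F is not a diatonic chord root with this quality in F major, but it lies a perfect fifth above Bb (IV), so the chord functions as an applied dominant of IV.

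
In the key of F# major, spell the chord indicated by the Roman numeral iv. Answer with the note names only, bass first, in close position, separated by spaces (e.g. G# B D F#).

Scale degree 4 in F# major is B; here the chord built on it is altered to a minor triad. iv is the minor subdominant, borrowed from the parallel minor.
So the chord is B-D-F#.

B D F#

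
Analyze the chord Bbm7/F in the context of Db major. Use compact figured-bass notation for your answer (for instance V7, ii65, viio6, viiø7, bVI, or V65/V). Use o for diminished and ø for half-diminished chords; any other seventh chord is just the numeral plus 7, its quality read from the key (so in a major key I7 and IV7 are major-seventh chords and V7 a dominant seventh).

The pitches Bb-Db-F-Ab form a minor seventh chord rooted on Bb.
Bb is scale degree 6 in Db major, and a minor seventh chord on that degree is written vi7.
With F in the bass the chord is in second inversion, so the figured bass is 43.

vi43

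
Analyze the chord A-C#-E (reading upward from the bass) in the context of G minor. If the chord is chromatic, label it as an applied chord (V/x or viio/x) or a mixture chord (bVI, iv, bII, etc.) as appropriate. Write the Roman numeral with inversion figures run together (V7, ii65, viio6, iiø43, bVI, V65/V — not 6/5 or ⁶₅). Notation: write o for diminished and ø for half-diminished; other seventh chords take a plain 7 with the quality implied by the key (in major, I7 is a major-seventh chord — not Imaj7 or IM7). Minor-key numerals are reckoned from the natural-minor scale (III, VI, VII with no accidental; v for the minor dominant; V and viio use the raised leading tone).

The pitches A-C#-E form a major triad rooted on A.
A is not a diatonic chord root with this quality in G minor, but it lies a perfect fifth above D (V), so the chord functions as an applied dominant of V.

V/V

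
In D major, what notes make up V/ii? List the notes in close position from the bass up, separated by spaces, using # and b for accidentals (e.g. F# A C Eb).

B D# F#

V/ii is a secondary dominant — the dominant triad of ii. ii in D major is E, so the applied chord's root is B, a perfect fifth above.
Building a major triad on B gives B-D#-F#.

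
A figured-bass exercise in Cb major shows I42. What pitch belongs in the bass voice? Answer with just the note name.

Bb

I in Cb major has root Cb; the chord is Cb-Eb-Gb-Bb.
The figure 42 means third inversion — the seventh is in the bass.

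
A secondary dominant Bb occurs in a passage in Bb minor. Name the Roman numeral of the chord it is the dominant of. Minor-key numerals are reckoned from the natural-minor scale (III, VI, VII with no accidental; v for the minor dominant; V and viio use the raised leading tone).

iv

The chord is a major triad on Bb.
A dominant resolves down a perfect fifth: Bb → Eb. In Bb minor, Eb is scale degree 4, i.e. iv.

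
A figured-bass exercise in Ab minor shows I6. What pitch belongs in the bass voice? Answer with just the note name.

C

I in Ab minor has root Ab; the chord is Ab-C-Eb.
The figure 6 means first inversion — the third is in the bass.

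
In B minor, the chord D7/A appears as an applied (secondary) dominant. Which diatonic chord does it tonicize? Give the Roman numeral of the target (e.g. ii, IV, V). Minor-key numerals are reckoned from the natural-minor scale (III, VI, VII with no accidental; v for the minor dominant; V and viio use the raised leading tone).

The chord is a dominant seventh chord on D.
A dominant resolves down a perfect fifth: D → G. In B minor, G is scale degree 6, i.e. VI.

VI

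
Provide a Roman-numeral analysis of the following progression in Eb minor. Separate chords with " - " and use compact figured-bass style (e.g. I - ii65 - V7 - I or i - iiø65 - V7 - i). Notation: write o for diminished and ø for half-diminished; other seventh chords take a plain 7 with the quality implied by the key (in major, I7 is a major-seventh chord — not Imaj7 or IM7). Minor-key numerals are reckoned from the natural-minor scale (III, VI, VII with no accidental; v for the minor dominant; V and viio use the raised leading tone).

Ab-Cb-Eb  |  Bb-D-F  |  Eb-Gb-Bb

Ab-Cb-Eb has root Ab, degree 4 in Eb minor, so iv.
Bb-D-F: major triad on Bb = scale degree 5 → V.
Eb-Gb-Bb: minor triad on Eb = scale degree 1 → i.

iv - V - i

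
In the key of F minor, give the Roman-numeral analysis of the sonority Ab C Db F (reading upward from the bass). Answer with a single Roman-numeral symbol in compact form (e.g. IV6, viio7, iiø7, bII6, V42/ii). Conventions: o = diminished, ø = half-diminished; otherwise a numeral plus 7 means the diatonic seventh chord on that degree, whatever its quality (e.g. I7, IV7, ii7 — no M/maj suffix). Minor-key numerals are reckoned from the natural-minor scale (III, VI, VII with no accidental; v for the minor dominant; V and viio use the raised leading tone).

Stacked in thirds the chord is Db-F-Ab-C: a major seventh chord on Db.
Db is scale degree 6 in F minor, and a major seventh chord on that degree is written VI7.
With Ab in the bass the chord is in second inversion, so the figured bass is 43.

VI43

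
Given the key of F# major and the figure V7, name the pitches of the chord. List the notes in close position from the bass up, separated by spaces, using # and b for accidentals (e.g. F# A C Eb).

C# E# G# B

In F# major, the fifth degree is C#, and the diatonic chord built there is a dominant seventh chord.
Stacking thirds from C# gives C#-E#-G#-B.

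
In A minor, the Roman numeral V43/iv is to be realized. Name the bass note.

E

The applied chord V43/iv is rooted on A: A-C#-E-G.
The figure 43 means second inversion — the fifth is in the bass.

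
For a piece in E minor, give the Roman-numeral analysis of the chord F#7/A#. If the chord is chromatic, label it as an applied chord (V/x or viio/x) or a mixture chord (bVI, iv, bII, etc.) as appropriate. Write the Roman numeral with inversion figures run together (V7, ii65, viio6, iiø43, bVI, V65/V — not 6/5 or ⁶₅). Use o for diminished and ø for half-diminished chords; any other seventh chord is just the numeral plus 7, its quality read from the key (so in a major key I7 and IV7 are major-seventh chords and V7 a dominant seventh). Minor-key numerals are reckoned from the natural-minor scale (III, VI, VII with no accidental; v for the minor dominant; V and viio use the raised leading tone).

V65/V

Stacked in thirds the chord is F#-A#-C#-E: a dominant seventh chord on F#.
F# is not a diatonic chord root with this quality in E minor, but it lies a perfect fifth above B (V), so the chord functions as an applied dominant of V.
With A# in the bass the chord is in first inversion, so the figured bass is 65.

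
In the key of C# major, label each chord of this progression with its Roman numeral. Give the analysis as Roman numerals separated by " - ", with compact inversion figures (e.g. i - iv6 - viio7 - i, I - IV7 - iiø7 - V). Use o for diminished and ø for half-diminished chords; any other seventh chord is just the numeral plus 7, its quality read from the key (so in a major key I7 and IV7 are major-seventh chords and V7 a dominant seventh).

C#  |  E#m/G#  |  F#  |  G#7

C#: major triad on C# = scale degree 1 → I.
E#m/G# has root E#, degree 3 in C# major, so iii6.
F#: major triad on F# = scale degree 4 → IV.
G#7: root G# is the dominant; dominant seventh chord there is V7.

I - iii6 - IV - V7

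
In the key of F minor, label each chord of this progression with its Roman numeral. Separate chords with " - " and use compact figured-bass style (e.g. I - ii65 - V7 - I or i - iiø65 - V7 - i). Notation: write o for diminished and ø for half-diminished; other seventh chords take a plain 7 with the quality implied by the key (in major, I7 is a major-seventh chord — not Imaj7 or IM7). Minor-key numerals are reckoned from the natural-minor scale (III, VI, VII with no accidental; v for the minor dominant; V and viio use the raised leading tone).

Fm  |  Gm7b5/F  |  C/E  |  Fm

Fm: root F is the tonic; minor triad there is i.
Gm7b5/F has root G, degree 2 in F minor, so iiø42.
C/E has root C, degree 5 in F minor, so V6.
Fm: minor triad on F = scale degree 1 → i.

i - iiø42 - V6 - i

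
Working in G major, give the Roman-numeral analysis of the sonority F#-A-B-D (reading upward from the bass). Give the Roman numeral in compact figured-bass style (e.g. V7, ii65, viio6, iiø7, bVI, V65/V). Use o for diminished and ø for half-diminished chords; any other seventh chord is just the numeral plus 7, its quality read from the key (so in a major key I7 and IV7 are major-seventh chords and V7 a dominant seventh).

iii43

The pitches B-D-F#-A form a minor seventh chord rooted on B.
In G major, B is the mediant; the diatonic minor seventh chord there is iii7.
With F# in the bass the chord is in second inversion, so the figured bass is 43.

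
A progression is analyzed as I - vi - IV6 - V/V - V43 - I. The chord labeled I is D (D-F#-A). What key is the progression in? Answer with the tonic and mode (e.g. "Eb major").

The chord D is a major triad rooted on D; its label is I.
If D is scale degree 1 and the mode makes that degree carry a major triad, the tonic is D and the mode is major.

D major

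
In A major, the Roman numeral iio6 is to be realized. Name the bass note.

D

iio in A major has root B; the chord is B-D-F.
The figure 6 means first inversion — the third is in the bass.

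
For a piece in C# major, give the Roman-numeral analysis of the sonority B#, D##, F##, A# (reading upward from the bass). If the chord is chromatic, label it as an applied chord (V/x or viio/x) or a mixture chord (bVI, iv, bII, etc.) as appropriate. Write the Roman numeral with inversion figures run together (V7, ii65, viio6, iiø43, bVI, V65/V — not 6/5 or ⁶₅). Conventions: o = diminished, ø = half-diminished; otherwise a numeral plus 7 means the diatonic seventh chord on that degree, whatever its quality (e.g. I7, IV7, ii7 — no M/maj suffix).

V7/iii

The pitches B#-D##-F##-A# form a dominant seventh chord rooted on B#.
B# is not a diatonic chord root with this quality in C# major, but it lies a perfect fifth above E# (iii), so the chord functions as an applied dominant of iii.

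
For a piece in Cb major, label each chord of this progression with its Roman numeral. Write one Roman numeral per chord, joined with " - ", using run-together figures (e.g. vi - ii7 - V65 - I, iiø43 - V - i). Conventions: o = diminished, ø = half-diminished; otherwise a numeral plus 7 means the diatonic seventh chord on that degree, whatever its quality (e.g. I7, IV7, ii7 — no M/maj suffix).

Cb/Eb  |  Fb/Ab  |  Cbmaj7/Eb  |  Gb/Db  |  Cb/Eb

I6 - IV6 - I65 - V64 - I6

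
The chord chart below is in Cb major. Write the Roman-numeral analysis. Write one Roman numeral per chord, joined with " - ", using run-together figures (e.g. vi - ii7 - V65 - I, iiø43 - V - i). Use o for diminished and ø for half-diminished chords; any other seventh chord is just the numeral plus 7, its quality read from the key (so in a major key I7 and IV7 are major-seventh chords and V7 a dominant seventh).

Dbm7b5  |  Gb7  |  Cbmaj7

iiø7 - V7 - I7

Dbm7b5 is non-diatonic — iiø7, a mixture chord from Cb minor.
Gb7: dominant seventh chord on Gb = scale degree 5 → V7.
Cbmaj7: major seventh chord on Cb = scale degree 1 → I7.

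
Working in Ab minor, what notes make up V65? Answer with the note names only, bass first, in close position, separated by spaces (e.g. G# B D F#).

In Ab minor, the dominant is Eb. The dominant is major (leading tone raised), so V is a dominant seventh chord.
That chord is spelled Eb-G-Bb-Db.
The figured bass 65 indicates first inversion, placing the third (G) in the bass: G-Bb-Db-Eb.

G Bb Db Eb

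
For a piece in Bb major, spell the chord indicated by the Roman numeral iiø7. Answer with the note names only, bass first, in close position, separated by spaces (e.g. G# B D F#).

C Eb Gb Bb

iiø7 is the half-diminished supertonic seventh, borrowed from the parallel minor. In Bb major that root is C.
So the chord is C-Eb-Gb-Bb, a half-diminished seventh chord.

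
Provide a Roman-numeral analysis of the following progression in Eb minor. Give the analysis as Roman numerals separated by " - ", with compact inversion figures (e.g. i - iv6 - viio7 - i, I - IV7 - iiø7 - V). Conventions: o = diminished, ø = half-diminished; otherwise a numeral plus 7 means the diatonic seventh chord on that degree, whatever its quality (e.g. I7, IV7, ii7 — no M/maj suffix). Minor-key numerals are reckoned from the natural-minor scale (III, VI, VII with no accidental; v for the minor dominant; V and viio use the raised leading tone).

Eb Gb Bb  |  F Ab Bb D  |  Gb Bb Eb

Eb-Gb-Bb: minor triad on Eb = scale degree 1 → i.
F-Ab-Bb-D has root Bb, degree 5 in Eb minor, so V43.
Gb-Bb-Eb: minor triad on Eb = scale degree 1 → i6.

i - V43 - i6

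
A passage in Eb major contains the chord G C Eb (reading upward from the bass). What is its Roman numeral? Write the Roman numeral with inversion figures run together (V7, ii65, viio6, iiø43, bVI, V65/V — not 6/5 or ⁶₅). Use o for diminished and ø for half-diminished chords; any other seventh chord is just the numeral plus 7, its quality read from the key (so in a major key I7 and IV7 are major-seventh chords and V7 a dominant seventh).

The pitches C-Eb-G form a minor triad rooted on C.
In Eb major, C is the submediant; the diatonic minor triad there is vi.
With G in the bass the chord is in second inversion, so the figured bass is 64.

vi64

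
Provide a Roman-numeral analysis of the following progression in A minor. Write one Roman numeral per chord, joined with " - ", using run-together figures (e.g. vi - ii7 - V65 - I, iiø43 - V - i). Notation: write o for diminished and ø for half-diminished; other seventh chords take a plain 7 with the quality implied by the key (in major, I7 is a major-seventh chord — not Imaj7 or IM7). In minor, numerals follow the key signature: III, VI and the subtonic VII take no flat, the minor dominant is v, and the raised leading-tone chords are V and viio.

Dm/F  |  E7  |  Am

Dm/F: root D is the subdominant; minor triad there is iv6.
E7: dominant seventh chord on E = scale degree 5 → V7.
Am: root A is the tonic; minor triad there is i.

iv6 - V7 - i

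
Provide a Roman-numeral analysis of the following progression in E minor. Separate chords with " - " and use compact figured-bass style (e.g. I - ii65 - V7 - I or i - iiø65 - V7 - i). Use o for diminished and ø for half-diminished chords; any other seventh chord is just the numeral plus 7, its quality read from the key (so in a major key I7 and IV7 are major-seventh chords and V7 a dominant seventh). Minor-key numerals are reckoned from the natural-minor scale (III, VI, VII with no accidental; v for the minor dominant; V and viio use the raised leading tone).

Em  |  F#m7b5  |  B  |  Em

i - iiø7 - V - i

Em: root E is the tonic; minor triad there is i.
F#m7b5 has root F#, degree 2 in E minor, so iiø7.
B: major triad on B = scale degree 5 → V.
Em: minor triad on E = scale degree 1 → i.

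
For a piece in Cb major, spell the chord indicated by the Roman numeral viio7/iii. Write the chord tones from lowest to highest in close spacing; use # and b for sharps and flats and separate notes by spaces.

The slash marks an applied leading-tone chord: viio of iii. In Cb major, iii is Eb, so the leading tone to it is D, a half step below.
Building a fully diminished seventh chord on D gives D-F-Ab-Cb.

D F Ab Cb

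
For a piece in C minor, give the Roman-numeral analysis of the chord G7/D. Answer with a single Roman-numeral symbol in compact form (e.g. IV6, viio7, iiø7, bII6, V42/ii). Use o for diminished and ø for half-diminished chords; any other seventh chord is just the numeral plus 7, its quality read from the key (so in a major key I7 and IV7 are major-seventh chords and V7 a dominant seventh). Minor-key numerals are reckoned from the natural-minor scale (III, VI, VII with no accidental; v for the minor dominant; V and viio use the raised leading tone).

V43

Stacked in thirds the chord is G-B-D-F: a dominant seventh chord on G.
G is scale degree 5 in C minor, and a dominant seventh chord on that degree is written V7.
With D in the bass the chord is in second inversion, so the figured bass is 43.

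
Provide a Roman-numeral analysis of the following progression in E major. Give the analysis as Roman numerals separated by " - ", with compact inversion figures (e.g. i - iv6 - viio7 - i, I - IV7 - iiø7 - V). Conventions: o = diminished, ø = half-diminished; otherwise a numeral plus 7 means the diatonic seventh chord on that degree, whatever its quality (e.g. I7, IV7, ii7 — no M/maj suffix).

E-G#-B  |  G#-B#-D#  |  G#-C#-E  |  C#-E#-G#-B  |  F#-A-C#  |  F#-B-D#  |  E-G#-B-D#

I - V/vi - vi64 - V7/ii - ii - V64 - I7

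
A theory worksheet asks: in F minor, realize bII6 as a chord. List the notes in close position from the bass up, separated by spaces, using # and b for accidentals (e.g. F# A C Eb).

Scale degree 2 in F minor is G; lowering it a half step gives Gb. bII6 is the Neapolitan sixth — a major triad on the lowered second degree, here in its customary first inversion.
So the chord is Gb-Bb-Db, a major triad.
The figured bass 6 indicates first inversion, placing the third (Bb) in the bass: Bb-Db-Gb.

Bb Db Gb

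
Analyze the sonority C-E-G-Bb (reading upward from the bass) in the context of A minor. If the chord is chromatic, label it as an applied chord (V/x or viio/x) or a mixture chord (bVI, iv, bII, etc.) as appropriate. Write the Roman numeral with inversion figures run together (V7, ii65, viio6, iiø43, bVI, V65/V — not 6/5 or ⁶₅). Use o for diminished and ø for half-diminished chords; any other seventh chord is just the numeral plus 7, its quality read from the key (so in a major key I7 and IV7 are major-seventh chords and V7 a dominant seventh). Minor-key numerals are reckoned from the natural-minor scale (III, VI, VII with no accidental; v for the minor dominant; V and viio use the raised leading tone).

The pitches C-E-G-Bb form a dominant seventh chord rooted on C.
C is not a diatonic chord root with this quality in A minor, but it lies a perfect fifth above F (VI), so the chord functions as an applied dominant of VI.

V7/VI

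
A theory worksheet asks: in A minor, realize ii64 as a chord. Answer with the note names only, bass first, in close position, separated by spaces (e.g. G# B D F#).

F# B D

ii64 is the minor supertonic, borrowed from the parallel major (the Dorian ii). In A minor that root is B.
So the chord is B-D-F#, a minor triad.
With the 64 figure the chord is in second inversion; from the bass F# upward in close position it reads F#-B-D.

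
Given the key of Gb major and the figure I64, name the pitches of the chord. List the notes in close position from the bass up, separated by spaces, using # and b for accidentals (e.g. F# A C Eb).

Db Gb Bb

The numeral's case and figure indicate a major triad. In Gb major its root, scale degree 1, is Gb.
That chord is spelled Gb-Bb-Db.
The figured bass 64 indicates second inversion, placing the fifth (Db) in the bass: Db-Gb-Bb.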